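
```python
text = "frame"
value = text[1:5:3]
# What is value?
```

text has length 5. The slice text[1:5:3] selects indices [1, 4] (1->'r', 4->'e'), giving 're'.

're'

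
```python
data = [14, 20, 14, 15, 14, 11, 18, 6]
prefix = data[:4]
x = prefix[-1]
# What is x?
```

data has length 8. The slice data[:4] selects indices [0, 1, 2, 3] (0->14, 1->20, 2->14, 3->15), giving [14, 20, 14, 15]. So prefix = [14, 20, 14, 15]. Then prefix[-1] = 15.

15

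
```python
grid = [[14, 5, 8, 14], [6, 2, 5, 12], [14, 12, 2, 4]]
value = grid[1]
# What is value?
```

grid has 3 rows. Row 1 is [6, 2, 5, 12].

[6, 2, 5, 12]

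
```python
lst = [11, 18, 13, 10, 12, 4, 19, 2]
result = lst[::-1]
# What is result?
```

lst has length 8. The slice lst[::-1] selects indices [7, 6, 5, 4, 3, 2, 1, 0] (7->2, 6->19, 5->4, 4->12, 3->10, 2->13, 1->18, 0->11), giving [2, 19, 4, 12, 10, 13, 18, 11].

[2, 19, 4, 12, 10, 13, 18, 11]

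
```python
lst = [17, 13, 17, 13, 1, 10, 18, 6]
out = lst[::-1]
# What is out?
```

lst has length 8. The slice lst[::-1] selects indices [7, 6, 5, 4, 3, 2, 1, 0] (7->6, 6->18, 5->10, 4->1, 3->13, 2->17, 1->13, 0->17), giving [6, 18, 10, 1, 13, 17, 13, 17].

[6, 18, 10, 1, 13, 17, 13, 17]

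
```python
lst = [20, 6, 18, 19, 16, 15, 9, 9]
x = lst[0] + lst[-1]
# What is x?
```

lst has length 8. lst[0] = 20.
lst has length 8. Negative index -1 maps to positive index 8 + (-1) = 7. lst[7] = 9.
Sum: 20 + 9 = 29.

29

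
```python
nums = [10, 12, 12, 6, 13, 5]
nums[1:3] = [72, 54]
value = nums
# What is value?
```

nums starts as [10, 12, 12, 6, 13, 5] (length 6). The slice nums[1:3] covers indices [1, 2] with values [12, 12]. Replacing that slice with [72, 54] (same length) produces [10, 72, 54, 6, 13, 5].

[10, 72, 54, 6, 13, 5]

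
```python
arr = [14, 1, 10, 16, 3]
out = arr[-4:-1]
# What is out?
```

arr has length 5. The slice arr[-4:-1] selects indices [1, 2, 3] (1->1, 2->10, 3->16), giving [1, 10, 16].

[1, 10, 16]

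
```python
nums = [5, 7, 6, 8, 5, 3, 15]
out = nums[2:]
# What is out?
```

nums has length 7. The slice nums[2:] selects indices [2, 3, 4, 5, 6] (2->6, 3->8, 4->5, 5->3, 6->15), giving [6, 8, 5, 3, 15].

[6, 8, 5, 3, 15]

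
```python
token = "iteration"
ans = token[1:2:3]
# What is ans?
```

token has length 9. The slice token[1:2:3] selects indices [1] (1->'t'), giving 't'.

't'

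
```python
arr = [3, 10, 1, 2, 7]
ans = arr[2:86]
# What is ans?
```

arr has length 5. The slice arr[2:86] selects indices [2, 3, 4] (2->1, 3->2, 4->7), giving [1, 2, 7].

[1, 2, 7]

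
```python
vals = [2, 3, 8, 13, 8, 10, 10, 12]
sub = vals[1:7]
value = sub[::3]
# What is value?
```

vals has length 8. The slice vals[1:7] selects indices [1, 2, 3, 4, 5, 6] (1->3, 2->8, 3->13, 4->8, 5->10, 6->10), giving [3, 8, 13, 8, 10, 10]. So sub = [3, 8, 13, 8, 10, 10]. sub has length 6. The slice sub[::3] selects indices [0, 3] (0->3, 3->8), giving [3, 8].

[3, 8]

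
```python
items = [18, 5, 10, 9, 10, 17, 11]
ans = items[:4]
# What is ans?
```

items has length 7. The slice items[:4] selects indices [0, 1, 2, 3] (0->18, 1->5, 2->10, 3->9), giving [18, 5, 10, 9].

[18, 5, 10, 9]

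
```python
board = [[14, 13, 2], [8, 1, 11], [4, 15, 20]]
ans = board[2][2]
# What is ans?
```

board[2] = [4, 15, 20]. Taking column 2 of that row yields 20.

20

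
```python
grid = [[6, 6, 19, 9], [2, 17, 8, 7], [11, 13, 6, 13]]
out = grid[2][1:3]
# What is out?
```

grid[2] = [11, 13, 6, 13]. grid[2] has length 4. The slice grid[2][1:3] selects indices [1, 2] (1->13, 2->6), giving [13, 6].

[13, 6]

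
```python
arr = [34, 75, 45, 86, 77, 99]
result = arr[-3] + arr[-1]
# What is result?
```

arr has length 6. Negative index -3 maps to positive index 6 + (-3) = 3. arr[3] = 86.
arr has length 6. Negative index -1 maps to positive index 6 + (-1) = 5. arr[5] = 99.
Sum: 86 + 99 = 185.

185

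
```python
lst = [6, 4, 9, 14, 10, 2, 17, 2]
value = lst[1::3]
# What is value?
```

lst has length 8. The slice lst[1::3] selects indices [1, 4, 7] (1->4, 4->10, 7->2), giving [4, 10, 2].

[4, 10, 2]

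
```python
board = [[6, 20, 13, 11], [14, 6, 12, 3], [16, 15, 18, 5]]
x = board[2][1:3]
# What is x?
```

board[2] = [16, 15, 18, 5]. board[2] has length 4. The slice board[2][1:3] selects indices [1, 2] (1->15, 2->18), giving [15, 18].

[15, 18]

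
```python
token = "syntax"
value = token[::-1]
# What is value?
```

token has length 6. The slice token[::-1] selects indices [5, 4, 3, 2, 1, 0] (5->'x', 4->'a', 3->'t', 2->'n', 1->'y', 0->'s'), giving 'xatnys'.

'xatnys'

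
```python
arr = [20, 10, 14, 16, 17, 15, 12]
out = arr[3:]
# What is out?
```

arr has length 7. The slice arr[3:] selects indices [3, 4, 5, 6] (3->16, 4->17, 5->15, 6->12), giving [16, 17, 15, 12].

[16, 17, 15, 12]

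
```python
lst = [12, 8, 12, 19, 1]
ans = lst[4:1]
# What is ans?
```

lst has length 5. The slice lst[4:1] resolves to an empty index range, so the result is [].

[]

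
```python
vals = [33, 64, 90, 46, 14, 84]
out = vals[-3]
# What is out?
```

vals has length 6. Negative index -3 maps to positive index 6 + (-3) = 3. vals[3] = 46.

46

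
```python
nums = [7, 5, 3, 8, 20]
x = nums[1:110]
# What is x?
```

nums has length 5. The slice nums[1:110] selects indices [1, 2, 3, 4] (1->5, 2->3, 3->8, 4->20), giving [5, 3, 8, 20].

[5, 3, 8, 20]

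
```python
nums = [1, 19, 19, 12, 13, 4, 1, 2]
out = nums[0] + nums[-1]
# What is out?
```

nums has length 8. nums[0] = 1.
nums has length 8. Negative index -1 maps to positive index 8 + (-1) = 7. nums[7] = 2.
Sum: 1 + 2 = 3.

3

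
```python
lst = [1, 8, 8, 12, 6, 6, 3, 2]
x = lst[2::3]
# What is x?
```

lst has length 8. The slice lst[2::3] selects indices [2, 5] (2->8, 5->6), giving [8, 6].

[8, 6]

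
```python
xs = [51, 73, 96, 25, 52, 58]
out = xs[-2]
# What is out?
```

xs has length 6. Negative index -2 maps to positive index 6 + (-2) = 4. xs[4] = 52.

52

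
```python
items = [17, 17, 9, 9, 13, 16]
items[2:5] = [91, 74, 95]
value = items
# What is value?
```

items starts as [17, 17, 9, 9, 13, 16] (length 6). The slice items[2:5] covers indices [2, 3, 4] with values [9, 9, 13]. Replacing that slice with [91, 74, 95] (same length) produces [17, 17, 91, 74, 95, 16].

[17, 17, 91, 74, 95, 16]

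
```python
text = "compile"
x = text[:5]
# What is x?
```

text has length 7. The slice text[:5] selects indices [0, 1, 2, 3, 4] (0->'c', 1->'o', 2->'m', 3->'p', 4->'i'), giving 'compi'.

'compi'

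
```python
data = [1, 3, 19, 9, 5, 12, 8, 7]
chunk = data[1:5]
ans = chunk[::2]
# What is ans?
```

data has length 8. The slice data[1:5] selects indices [1, 2, 3, 4] (1->3, 2->19, 3->9, 4->5), giving [3, 19, 9, 5]. So chunk = [3, 19, 9, 5]. chunk has length 4. The slice chunk[::2] selects indices [0, 2] (0->3, 2->9), giving [3, 9].

[3, 9]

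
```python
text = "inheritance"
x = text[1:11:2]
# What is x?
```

text has length 11. The slice text[1:11:2] selects indices [1, 3, 5, 7, 9] (1->'n', 3->'e', 5->'i', 7->'a', 9->'c'), giving 'neiac'.

'neiac'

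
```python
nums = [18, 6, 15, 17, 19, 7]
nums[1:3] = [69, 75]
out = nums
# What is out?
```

nums starts as [18, 6, 15, 17, 19, 7] (length 6). The slice nums[1:3] covers indices [1, 2] with values [6, 15]. Replacing that slice with [69, 75] (same length) produces [18, 69, 75, 17, 19, 7].

[18, 69, 75, 17, 19, 7]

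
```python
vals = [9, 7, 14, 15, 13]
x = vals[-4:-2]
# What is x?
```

vals has length 5. The slice vals[-4:-2] selects indices [1, 2] (1->7, 2->14), giving [7, 14].

[7, 14]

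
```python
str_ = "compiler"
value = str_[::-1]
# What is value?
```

str_ has length 8. The slice str_[::-1] selects indices [7, 6, 5, 4, 3, 2, 1, 0] (7->'r', 6->'e', 5->'l', 4->'i', 3->'p', 2->'m', 1->'o', 0->'c'), giving 'relipmoc'.

'relipmoc'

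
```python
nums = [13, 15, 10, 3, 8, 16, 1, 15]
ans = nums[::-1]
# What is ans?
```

nums has length 8. The slice nums[::-1] selects indices [7, 6, 5, 4, 3, 2, 1, 0] (7->15, 6->1, 5->16, 4->8, 3->3, 2->10, 1->15, 0->13), giving [15, 1, 16, 8, 3, 10, 15, 13].

[15, 1, 16, 8, 3, 10, 15, 13]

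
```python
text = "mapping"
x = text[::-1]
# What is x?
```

text has length 7. The slice text[::-1] selects indices [6, 5, 4, 3, 2, 1, 0] (6->'g', 5->'n', 4->'i', 3->'p', 2->'p', 1->'a', 0->'m'), giving 'gnippam'.

'gnippam'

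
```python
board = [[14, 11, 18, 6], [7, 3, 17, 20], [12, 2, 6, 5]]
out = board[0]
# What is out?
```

board has 3 rows. Row 0 is [14, 11, 18, 6].

[14, 11, 18, 6]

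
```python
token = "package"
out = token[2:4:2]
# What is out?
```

token has length 7. The slice token[2:4:2] selects indices [2] (2->'c'), giving 'c'.

'c'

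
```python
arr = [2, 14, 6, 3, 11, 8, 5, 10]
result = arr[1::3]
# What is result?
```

arr has length 8. The slice arr[1::3] selects indices [1, 4, 7] (1->14, 4->11, 7->10), giving [14, 11, 10].

[14, 11, 10]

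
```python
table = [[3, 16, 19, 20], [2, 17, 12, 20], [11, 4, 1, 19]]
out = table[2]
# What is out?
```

table has 3 rows. Row 2 is [11, 4, 1, 19].

[11, 4, 1, 19]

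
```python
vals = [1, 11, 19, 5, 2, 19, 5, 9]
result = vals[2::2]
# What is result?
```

vals has length 8. The slice vals[2::2] selects indices [2, 4, 6] (2->19, 4->2, 6->5), giving [19, 2, 5].

[19, 2, 5]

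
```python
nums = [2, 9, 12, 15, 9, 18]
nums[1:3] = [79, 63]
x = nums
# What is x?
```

nums starts as [2, 9, 12, 15, 9, 18] (length 6). The slice nums[1:3] covers indices [1, 2] with values [9, 12]. Replacing that slice with [79, 63] (same length) produces [2, 79, 63, 15, 9, 18].

[2, 79, 63, 15, 9, 18]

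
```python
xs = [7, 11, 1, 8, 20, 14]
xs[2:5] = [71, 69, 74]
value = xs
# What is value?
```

xs starts as [7, 11, 1, 8, 20, 14] (length 6). The slice xs[2:5] covers indices [2, 3, 4] with values [1, 8, 20]. Replacing that slice with [71, 69, 74] (same length) produces [7, 11, 71, 69, 74, 14].

[7, 11, 71, 69, 74, 14]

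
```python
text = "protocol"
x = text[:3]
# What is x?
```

text has length 8. The slice text[:3] selects indices [0, 1, 2] (0->'p', 1->'r', 2->'o'), giving 'pro'.

'pro'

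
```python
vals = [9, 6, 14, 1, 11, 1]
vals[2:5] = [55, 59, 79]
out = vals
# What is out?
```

vals starts as [9, 6, 14, 1, 11, 1] (length 6). The slice vals[2:5] covers indices [2, 3, 4] with values [14, 1, 11]. Replacing that slice with [55, 59, 79] (same length) produces [9, 6, 55, 59, 79, 1].

[9, 6, 55, 59, 79, 1]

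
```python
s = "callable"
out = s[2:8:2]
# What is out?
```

s has length 8. The slice s[2:8:2] selects indices [2, 4, 6] (2->'l', 4->'a', 6->'l'), giving 'lal'.

'lal'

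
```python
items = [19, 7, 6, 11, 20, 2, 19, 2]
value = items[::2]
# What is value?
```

items has length 8. The slice items[::2] selects indices [0, 2, 4, 6] (0->19, 2->6, 4->20, 6->19), giving [19, 6, 20, 19].

[19, 6, 20, 19]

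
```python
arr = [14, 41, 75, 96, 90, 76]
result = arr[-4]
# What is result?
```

arr has length 6. Negative index -4 maps to positive index 6 + (-4) = 2. arr[2] = 75.

75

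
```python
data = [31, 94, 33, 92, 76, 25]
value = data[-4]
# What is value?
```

data has length 6. Negative index -4 maps to positive index 6 + (-4) = 2. data[2] = 33.

33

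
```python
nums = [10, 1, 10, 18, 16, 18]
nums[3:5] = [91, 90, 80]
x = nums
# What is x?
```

nums starts as [10, 1, 10, 18, 16, 18] (length 6). The slice nums[3:5] covers indices [3, 4] with values [18, 16]. Replacing that slice with [91, 90, 80] (different length) produces [10, 1, 10, 91, 90, 80, 18].

[10, 1, 10, 91, 90, 80, 18]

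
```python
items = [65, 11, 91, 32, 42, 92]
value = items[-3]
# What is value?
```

items has length 6. Negative index -3 maps to positive index 6 + (-3) = 3. items[3] = 32.

32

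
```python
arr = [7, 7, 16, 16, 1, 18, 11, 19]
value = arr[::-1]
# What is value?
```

arr has length 8. The slice arr[::-1] selects indices [7, 6, 5, 4, 3, 2, 1, 0] (7->19, 6->11, 5->18, 4->1, 3->16, 2->16, 1->7, 0->7), giving [19, 11, 18, 1, 16, 16, 7, 7].

[19, 11, 18, 1, 16, 16, 7, 7]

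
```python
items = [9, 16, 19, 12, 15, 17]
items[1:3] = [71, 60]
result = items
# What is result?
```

items starts as [9, 16, 19, 12, 15, 17] (length 6). The slice items[1:3] covers indices [1, 2] with values [16, 19]. Replacing that slice with [71, 60] (same length) produces [9, 71, 60, 12, 15, 17].

[9, 71, 60, 12, 15, 17]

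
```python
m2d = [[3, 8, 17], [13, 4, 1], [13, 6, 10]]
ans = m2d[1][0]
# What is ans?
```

m2d[1] = [13, 4, 1]. Taking column 0 of that row yields 13.

13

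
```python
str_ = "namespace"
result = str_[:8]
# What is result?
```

str_ has length 9. The slice str_[:8] selects indices [0, 1, 2, 3, 4, 5, 6, 7] (0->'n', 1->'a', 2->'m', 3->'e', 4->'s', 5->'p', 6->'a', 7->'c'), giving 'namespac'.

'namespac'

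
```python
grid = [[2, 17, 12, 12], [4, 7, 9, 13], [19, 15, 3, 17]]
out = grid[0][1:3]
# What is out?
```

grid[0] = [2, 17, 12, 12]. grid[0] has length 4. The slice grid[0][1:3] selects indices [1, 2] (1->17, 2->12), giving [17, 12].

[17, 12]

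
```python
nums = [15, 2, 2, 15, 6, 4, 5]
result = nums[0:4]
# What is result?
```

nums has length 7. The slice nums[0:4] selects indices [0, 1, 2, 3] (0->15, 1->2, 2->2, 3->15), giving [15, 2, 2, 15].

[15, 2, 2, 15]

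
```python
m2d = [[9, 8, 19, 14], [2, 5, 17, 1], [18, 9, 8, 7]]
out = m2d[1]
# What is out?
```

m2d has 3 rows. Row 1 is [2, 5, 17, 1].

[2, 5, 17, 1]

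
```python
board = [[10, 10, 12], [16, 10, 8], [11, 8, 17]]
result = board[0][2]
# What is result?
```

board[0] = [10, 10, 12]. Taking column 2 of that row yields 12.

12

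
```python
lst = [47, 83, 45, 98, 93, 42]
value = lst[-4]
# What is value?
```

lst has length 6. Negative index -4 maps to positive index 6 + (-4) = 2. lst[2] = 45.

45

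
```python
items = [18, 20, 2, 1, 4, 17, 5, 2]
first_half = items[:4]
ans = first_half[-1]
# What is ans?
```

items has length 8. The slice items[:4] selects indices [0, 1, 2, 3] (0->18, 1->20, 2->2, 3->1), giving [18, 20, 2, 1]. So first_half = [18, 20, 2, 1]. Then first_half[-1] = 1.

1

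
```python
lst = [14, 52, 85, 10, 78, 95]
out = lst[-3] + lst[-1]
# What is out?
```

lst has length 6. Negative index -3 maps to positive index 6 + (-3) = 3. lst[3] = 10.
lst has length 6. Negative index -1 maps to positive index 6 + (-1) = 5. lst[5] = 95.
Sum: 10 + 95 = 105.

105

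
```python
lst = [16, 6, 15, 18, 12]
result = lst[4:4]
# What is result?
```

lst has length 5. The slice lst[4:4] resolves to an empty index range, so the result is [].

[]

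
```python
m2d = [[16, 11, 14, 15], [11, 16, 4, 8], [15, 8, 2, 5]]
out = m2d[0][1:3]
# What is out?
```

m2d[0] = [16, 11, 14, 15]. m2d[0] has length 4. The slice m2d[0][1:3] selects indices [1, 2] (1->11, 2->14), giving [11, 14].

[11, 14]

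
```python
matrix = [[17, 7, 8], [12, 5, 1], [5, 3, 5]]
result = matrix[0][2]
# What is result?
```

matrix[0] = [17, 7, 8]. Taking column 2 of that row yields 8.

8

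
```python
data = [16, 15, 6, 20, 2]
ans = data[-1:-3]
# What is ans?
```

data has length 5. The slice data[-1:-3] resolves to an empty index range, so the result is [].

[]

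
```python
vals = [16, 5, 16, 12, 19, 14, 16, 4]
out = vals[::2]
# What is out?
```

vals has length 8. The slice vals[::2] selects indices [0, 2, 4, 6] (0->16, 2->16, 4->19, 6->16), giving [16, 16, 19, 16].

[16, 16, 19, 16]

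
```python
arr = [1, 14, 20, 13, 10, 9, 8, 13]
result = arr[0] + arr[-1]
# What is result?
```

arr has length 8. arr[0] = 1.
arr has length 8. Negative index -1 maps to positive index 8 + (-1) = 7. arr[7] = 13.
Sum: 1 + 13 = 14.

14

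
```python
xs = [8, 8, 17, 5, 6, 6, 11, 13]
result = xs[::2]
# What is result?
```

xs has length 8. The slice xs[::2] selects indices [0, 2, 4, 6] (0->8, 2->17, 4->6, 6->11), giving [8, 17, 6, 11].

[8, 17, 6, 11]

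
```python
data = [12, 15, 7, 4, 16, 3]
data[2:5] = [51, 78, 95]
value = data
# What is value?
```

data starts as [12, 15, 7, 4, 16, 3] (length 6). The slice data[2:5] covers indices [2, 3, 4] with values [7, 4, 16]. Replacing that slice with [51, 78, 95] (same length) produces [12, 15, 51, 78, 95, 3].

[12, 15, 51, 78, 95, 3]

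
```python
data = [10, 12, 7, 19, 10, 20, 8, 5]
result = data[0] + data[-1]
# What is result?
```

data has length 8. data[0] = 10.
data has length 8. Negative index -1 maps to positive index 8 + (-1) = 7. data[7] = 5.
Sum: 10 + 5 = 15.

15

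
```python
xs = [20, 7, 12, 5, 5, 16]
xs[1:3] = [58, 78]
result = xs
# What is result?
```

xs starts as [20, 7, 12, 5, 5, 16] (length 6). The slice xs[1:3] covers indices [1, 2] with values [7, 12]. Replacing that slice with [58, 78] (same length) produces [20, 58, 78, 5, 5, 16].

[20, 58, 78, 5, 5, 16]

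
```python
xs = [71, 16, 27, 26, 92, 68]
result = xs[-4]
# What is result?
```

xs has length 6. Negative index -4 maps to positive index 6 + (-4) = 2. xs[2] = 27.

27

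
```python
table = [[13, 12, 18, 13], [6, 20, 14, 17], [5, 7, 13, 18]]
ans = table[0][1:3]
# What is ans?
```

table[0] = [13, 12, 18, 13]. table[0] has length 4. The slice table[0][1:3] selects indices [1, 2] (1->12, 2->18), giving [12, 18].

[12, 18]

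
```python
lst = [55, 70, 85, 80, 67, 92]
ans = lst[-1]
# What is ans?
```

lst has length 6. Negative index -1 maps to positive index 6 + (-1) = 5. lst[5] = 92.

92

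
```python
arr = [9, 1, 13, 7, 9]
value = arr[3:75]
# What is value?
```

arr has length 5. The slice arr[3:75] selects indices [3, 4] (3->7, 4->9), giving [7, 9].

[7, 9]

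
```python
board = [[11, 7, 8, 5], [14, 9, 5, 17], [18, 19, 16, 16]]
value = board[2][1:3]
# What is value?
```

board[2] = [18, 19, 16, 16]. board[2] has length 4. The slice board[2][1:3] selects indices [1, 2] (1->19, 2->16), giving [19, 16].

[19, 16]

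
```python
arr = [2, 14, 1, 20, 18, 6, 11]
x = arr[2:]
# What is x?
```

arr has length 7. The slice arr[2:] selects indices [2, 3, 4, 5, 6] (2->1, 3->20, 4->18, 5->6, 6->11), giving [1, 20, 18, 6, 11].

[1, 20, 18, 6, 11]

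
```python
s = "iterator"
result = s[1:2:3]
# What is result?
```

s has length 8. The slice s[1:2:3] selects indices [1] (1->'t'), giving 't'.

't'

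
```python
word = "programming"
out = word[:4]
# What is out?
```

word has length 11. The slice word[:4] selects indices [0, 1, 2, 3] (0->'p', 1->'r', 2->'o', 3->'g'), giving 'prog'.

'prog'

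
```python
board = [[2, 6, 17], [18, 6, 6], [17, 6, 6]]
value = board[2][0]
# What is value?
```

board[2] = [17, 6, 6]. Taking column 0 of that row yields 17.

17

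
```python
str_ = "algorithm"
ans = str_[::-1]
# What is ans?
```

str_ has length 9. The slice str_[::-1] selects indices [8, 7, 6, 5, 4, 3, 2, 1, 0] (8->'m', 7->'h', 6->'t', 5->'i', 4->'r', 3->'o', 2->'g', 1->'l', 0->'a'), giving 'mhtirogla'.

'mhtirogla'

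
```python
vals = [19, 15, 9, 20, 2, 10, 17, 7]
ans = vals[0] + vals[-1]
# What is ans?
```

vals has length 8. vals[0] = 19.
vals has length 8. Negative index -1 maps to positive index 8 + (-1) = 7. vals[7] = 7.
Sum: 19 + 7 = 26.

26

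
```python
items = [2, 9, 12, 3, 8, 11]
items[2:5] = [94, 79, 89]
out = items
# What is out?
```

items starts as [2, 9, 12, 3, 8, 11] (length 6). The slice items[2:5] covers indices [2, 3, 4] with values [12, 3, 8]. Replacing that slice with [94, 79, 89] (same length) produces [2, 9, 94, 79, 89, 11].

[2, 9, 94, 79, 89, 11]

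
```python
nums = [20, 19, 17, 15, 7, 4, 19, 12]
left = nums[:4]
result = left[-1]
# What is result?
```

nums has length 8. The slice nums[:4] selects indices [0, 1, 2, 3] (0->20, 1->19, 2->17, 3->15), giving [20, 19, 17, 15]. So left = [20, 19, 17, 15]. Then left[-1] = 15.

15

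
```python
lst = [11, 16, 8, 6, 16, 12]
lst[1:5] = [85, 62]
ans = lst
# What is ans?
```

lst starts as [11, 16, 8, 6, 16, 12] (length 6). The slice lst[1:5] covers indices [1, 2, 3, 4] with values [16, 8, 6, 16]. Replacing that slice with [85, 62] (different length) produces [11, 85, 62, 12].

[11, 85, 62, 12]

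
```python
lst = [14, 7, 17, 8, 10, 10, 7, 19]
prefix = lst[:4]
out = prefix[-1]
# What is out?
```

lst has length 8. The slice lst[:4] selects indices [0, 1, 2, 3] (0->14, 1->7, 2->17, 3->8), giving [14, 7, 17, 8]. So prefix = [14, 7, 17, 8]. Then prefix[-1] = 8.

8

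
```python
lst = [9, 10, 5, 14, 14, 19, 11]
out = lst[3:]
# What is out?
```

lst has length 7. The slice lst[3:] selects indices [3, 4, 5, 6] (3->14, 4->14, 5->19, 6->11), giving [14, 14, 19, 11].

[14, 14, 19, 11]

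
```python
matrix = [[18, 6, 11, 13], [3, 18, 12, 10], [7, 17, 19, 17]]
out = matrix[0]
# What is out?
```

matrix has 3 rows. Row 0 is [18, 6, 11, 13].

[18, 6, 11, 13]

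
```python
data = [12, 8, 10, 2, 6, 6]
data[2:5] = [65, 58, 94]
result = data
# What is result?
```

data starts as [12, 8, 10, 2, 6, 6] (length 6). The slice data[2:5] covers indices [2, 3, 4] with values [10, 2, 6]. Replacing that slice with [65, 58, 94] (same length) produces [12, 8, 65, 58, 94, 6].

[12, 8, 65, 58, 94, 6]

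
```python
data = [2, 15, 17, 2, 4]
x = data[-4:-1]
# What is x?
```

data has length 5. The slice data[-4:-1] selects indices [1, 2, 3] (1->15, 2->17, 3->2), giving [15, 17, 2].

[15, 17, 2]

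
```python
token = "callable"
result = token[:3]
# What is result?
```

token has length 8. The slice token[:3] selects indices [0, 1, 2] (0->'c', 1->'a', 2->'l'), giving 'cal'.

'cal'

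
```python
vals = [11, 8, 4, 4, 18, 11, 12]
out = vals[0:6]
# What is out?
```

vals has length 7. The slice vals[0:6] selects indices [0, 1, 2, 3, 4, 5] (0->11, 1->8, 2->4, 3->4, 4->18, 5->11), giving [11, 8, 4, 4, 18, 11].

[11, 8, 4, 4, 18, 11]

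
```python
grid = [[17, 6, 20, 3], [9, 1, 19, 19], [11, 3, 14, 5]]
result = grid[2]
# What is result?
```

grid has 3 rows. Row 2 is [11, 3, 14, 5].

[11, 3, 14, 5]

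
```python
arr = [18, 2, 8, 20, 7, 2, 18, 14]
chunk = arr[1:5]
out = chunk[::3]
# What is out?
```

arr has length 8. The slice arr[1:5] selects indices [1, 2, 3, 4] (1->2, 2->8, 3->20, 4->7), giving [2, 8, 20, 7]. So chunk = [2, 8, 20, 7]. chunk has length 4. The slice chunk[::3] selects indices [0, 3] (0->2, 3->7), giving [2, 7].

[2, 7]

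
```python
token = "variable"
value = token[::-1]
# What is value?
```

token has length 8. The slice token[::-1] selects indices [7, 6, 5, 4, 3, 2, 1, 0] (7->'e', 6->'l', 5->'b', 4->'a', 3->'i', 2->'r', 1->'a', 0->'v'), giving 'elbairav'.

'elbairav'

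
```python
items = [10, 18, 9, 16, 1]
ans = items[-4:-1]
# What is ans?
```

items has length 5. The slice items[-4:-1] selects indices [1, 2, 3] (1->18, 2->9, 3->16), giving [18, 9, 16].

[18, 9, 16]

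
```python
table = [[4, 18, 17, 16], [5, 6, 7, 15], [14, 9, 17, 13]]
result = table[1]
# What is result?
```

table has 3 rows. Row 1 is [5, 6, 7, 15].

[5, 6, 7, 15]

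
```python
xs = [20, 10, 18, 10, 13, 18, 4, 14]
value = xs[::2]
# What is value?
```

xs has length 8. The slice xs[::2] selects indices [0, 2, 4, 6] (0->20, 2->18, 4->13, 6->4), giving [20, 18, 13, 4].

[20, 18, 13, 4]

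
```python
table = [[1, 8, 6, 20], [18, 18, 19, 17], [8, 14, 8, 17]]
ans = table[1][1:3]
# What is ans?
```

table[1] = [18, 18, 19, 17]. table[1] has length 4. The slice table[1][1:3] selects indices [1, 2] (1->18, 2->19), giving [18, 19].

[18, 19]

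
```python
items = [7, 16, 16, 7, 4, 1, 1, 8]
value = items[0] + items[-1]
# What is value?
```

items has length 8. items[0] = 7.
items has length 8. Negative index -1 maps to positive index 8 + (-1) = 7. items[7] = 8.
Sum: 7 + 8 = 15.

15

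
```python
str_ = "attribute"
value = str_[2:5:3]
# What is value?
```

str_ has length 9. The slice str_[2:5:3] selects indices [2] (2->'t'), giving 't'.

't'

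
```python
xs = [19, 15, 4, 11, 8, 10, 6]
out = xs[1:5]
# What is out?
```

xs has length 7. The slice xs[1:5] selects indices [1, 2, 3, 4] (1->15, 2->4, 3->11, 4->8), giving [15, 4, 11, 8].

[15, 4, 11, 8]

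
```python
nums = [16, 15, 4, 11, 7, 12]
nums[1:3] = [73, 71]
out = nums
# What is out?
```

nums starts as [16, 15, 4, 11, 7, 12] (length 6). The slice nums[1:3] covers indices [1, 2] with values [15, 4]. Replacing that slice with [73, 71] (same length) produces [16, 73, 71, 11, 7, 12].

[16, 73, 71, 11, 7, 12]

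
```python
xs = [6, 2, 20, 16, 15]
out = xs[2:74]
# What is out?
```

xs has length 5. The slice xs[2:74] selects indices [2, 3, 4] (2->20, 3->16, 4->15), giving [20, 16, 15].

[20, 16, 15]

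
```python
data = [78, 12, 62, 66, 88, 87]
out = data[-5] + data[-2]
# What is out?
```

data has length 6. Negative index -5 maps to positive index 6 + (-5) = 1. data[1] = 12.
data has length 6. Negative index -2 maps to positive index 6 + (-2) = 4. data[4] = 88.
Sum: 12 + 88 = 100.

100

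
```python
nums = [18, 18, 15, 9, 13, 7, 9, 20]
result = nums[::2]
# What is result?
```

nums has length 8. The slice nums[::2] selects indices [0, 2, 4, 6] (0->18, 2->15, 4->13, 6->9), giving [18, 15, 13, 9].

[18, 15, 13, 9]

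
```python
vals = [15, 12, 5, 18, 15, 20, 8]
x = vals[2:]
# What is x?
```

vals has length 7. The slice vals[2:] selects indices [2, 3, 4, 5, 6] (2->5, 3->18, 4->15, 5->20, 6->8), giving [5, 18, 15, 20, 8].

[5, 18, 15, 20, 8]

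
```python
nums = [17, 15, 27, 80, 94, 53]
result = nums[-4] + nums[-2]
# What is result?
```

nums has length 6. Negative index -4 maps to positive index 6 + (-4) = 2. nums[2] = 27.
nums has length 6. Negative index -2 maps to positive index 6 + (-2) = 4. nums[4] = 94.
Sum: 27 + 94 = 121.

121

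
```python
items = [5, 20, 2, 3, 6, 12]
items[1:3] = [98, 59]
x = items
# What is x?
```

items starts as [5, 20, 2, 3, 6, 12] (length 6). The slice items[1:3] covers indices [1, 2] with values [20, 2]. Replacing that slice with [98, 59] (same length) produces [5, 98, 59, 3, 6, 12].

[5, 98, 59, 3, 6, 12]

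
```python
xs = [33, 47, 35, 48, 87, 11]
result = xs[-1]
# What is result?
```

xs has length 6. Negative index -1 maps to positive index 6 + (-1) = 5. xs[5] = 11.

11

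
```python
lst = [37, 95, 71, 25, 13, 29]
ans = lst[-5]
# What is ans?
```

lst has length 6. Negative index -5 maps to positive index 6 + (-5) = 1. lst[1] = 95.

95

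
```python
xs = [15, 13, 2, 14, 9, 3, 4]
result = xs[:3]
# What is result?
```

xs has length 7. The slice xs[:3] selects indices [0, 1, 2] (0->15, 1->13, 2->2), giving [15, 13, 2].

[15, 13, 2]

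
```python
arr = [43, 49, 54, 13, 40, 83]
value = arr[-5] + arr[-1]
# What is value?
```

arr has length 6. Negative index -5 maps to positive index 6 + (-5) = 1. arr[1] = 49.
arr has length 6. Negative index -1 maps to positive index 6 + (-1) = 5. arr[5] = 83.
Sum: 49 + 83 = 132.

132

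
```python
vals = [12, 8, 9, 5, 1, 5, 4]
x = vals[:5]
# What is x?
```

vals has length 7. The slice vals[:5] selects indices [0, 1, 2, 3, 4] (0->12, 1->8, 2->9, 3->5, 4->1), giving [12, 8, 9, 5, 1].

[12, 8, 9, 5, 1]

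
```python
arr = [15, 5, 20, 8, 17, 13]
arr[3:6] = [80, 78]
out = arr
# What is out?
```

arr starts as [15, 5, 20, 8, 17, 13] (length 6). The slice arr[3:6] covers indices [3, 4, 5] with values [8, 17, 13]. Replacing that slice with [80, 78] (different length) produces [15, 5, 20, 80, 78].

[15, 5, 20, 80, 78]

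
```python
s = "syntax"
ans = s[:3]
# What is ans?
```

s has length 6. The slice s[:3] selects indices [0, 1, 2] (0->'s', 1->'y', 2->'n'), giving 'syn'.

'syn'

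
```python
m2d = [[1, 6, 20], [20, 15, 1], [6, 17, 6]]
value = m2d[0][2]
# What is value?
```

m2d[0] = [1, 6, 20]. Taking column 2 of that row yields 20.

20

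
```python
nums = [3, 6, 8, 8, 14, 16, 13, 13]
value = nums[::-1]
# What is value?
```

nums has length 8. The slice nums[::-1] selects indices [7, 6, 5, 4, 3, 2, 1, 0] (7->13, 6->13, 5->16, 4->14, 3->8, 2->8, 1->6, 0->3), giving [13, 13, 16, 14, 8, 8, 6, 3].

[13, 13, 16, 14, 8, 8, 6, 3]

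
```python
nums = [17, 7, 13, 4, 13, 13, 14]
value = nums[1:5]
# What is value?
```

nums has length 7. The slice nums[1:5] selects indices [1, 2, 3, 4] (1->7, 2->13, 3->4, 4->13), giving [7, 13, 4, 13].

[7, 13, 4, 13]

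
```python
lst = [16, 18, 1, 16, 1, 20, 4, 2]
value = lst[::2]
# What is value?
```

lst has length 8. The slice lst[::2] selects indices [0, 2, 4, 6] (0->16, 2->1, 4->1, 6->4), giving [16, 1, 1, 4].

[16, 1, 1, 4]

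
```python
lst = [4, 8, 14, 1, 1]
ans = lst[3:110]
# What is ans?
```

lst has length 5. The slice lst[3:110] selects indices [3, 4] (3->1, 4->1), giving [1, 1].

[1, 1]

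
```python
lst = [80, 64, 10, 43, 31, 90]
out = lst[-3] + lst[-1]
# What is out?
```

lst has length 6. Negative index -3 maps to positive index 6 + (-3) = 3. lst[3] = 43.
lst has length 6. Negative index -1 maps to positive index 6 + (-1) = 5. lst[5] = 90.
Sum: 43 + 90 = 133.

133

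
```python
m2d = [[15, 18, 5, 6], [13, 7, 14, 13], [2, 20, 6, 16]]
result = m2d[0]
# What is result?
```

m2d has 3 rows. Row 0 is [15, 18, 5, 6].

[15, 18, 5, 6]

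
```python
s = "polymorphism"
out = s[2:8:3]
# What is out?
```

s has length 12. The slice s[2:8:3] selects indices [2, 5] (2->'l', 5->'o'), giving 'lo'.

'lo'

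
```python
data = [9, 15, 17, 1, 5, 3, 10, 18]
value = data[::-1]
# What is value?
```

data has length 8. The slice data[::-1] selects indices [7, 6, 5, 4, 3, 2, 1, 0] (7->18, 6->10, 5->3, 4->5, 3->1, 2->17, 1->15, 0->9), giving [18, 10, 3, 5, 1, 17, 15, 9].

[18, 10, 3, 5, 1, 17, 15, 9]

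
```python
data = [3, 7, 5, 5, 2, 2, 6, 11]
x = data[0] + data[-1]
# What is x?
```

data has length 8. data[0] = 3.
data has length 8. Negative index -1 maps to positive index 8 + (-1) = 7. data[7] = 11.
Sum: 3 + 11 = 14.

14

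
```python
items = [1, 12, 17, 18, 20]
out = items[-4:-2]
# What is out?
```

items has length 5. The slice items[-4:-2] selects indices [1, 2] (1->12, 2->17), giving [12, 17].

[12, 17]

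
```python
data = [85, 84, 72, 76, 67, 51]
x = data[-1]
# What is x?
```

data has length 6. Negative index -1 maps to positive index 6 + (-1) = 5. data[5] = 51.

51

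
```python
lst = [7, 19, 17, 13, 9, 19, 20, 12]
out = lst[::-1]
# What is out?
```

lst has length 8. The slice lst[::-1] selects indices [7, 6, 5, 4, 3, 2, 1, 0] (7->12, 6->20, 5->19, 4->9, 3->13, 2->17, 1->19, 0->7), giving [12, 20, 19, 9, 13, 17, 19, 7].

[12, 20, 19, 9, 13, 17, 19, 7]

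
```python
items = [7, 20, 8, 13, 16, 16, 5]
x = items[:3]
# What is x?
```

items has length 7. The slice items[:3] selects indices [0, 1, 2] (0->7, 1->20, 2->8), giving [7, 20, 8].

[7, 20, 8]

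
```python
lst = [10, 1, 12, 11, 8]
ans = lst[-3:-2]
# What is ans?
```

lst has length 5. The slice lst[-3:-2] selects indices [2] (2->12), giving [12].

[12]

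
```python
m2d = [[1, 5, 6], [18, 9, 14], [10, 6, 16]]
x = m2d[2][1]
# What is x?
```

m2d[2] = [10, 6, 16]. Taking column 1 of that row yields 6.

6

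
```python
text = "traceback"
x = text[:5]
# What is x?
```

text has length 9. The slice text[:5] selects indices [0, 1, 2, 3, 4] (0->'t', 1->'r', 2->'a', 3->'c', 4->'e'), giving 'trace'.

'trace'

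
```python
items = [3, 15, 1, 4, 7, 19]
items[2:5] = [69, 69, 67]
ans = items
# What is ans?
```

items starts as [3, 15, 1, 4, 7, 19] (length 6). The slice items[2:5] covers indices [2, 3, 4] with values [1, 4, 7]. Replacing that slice with [69, 69, 67] (same length) produces [3, 15, 69, 69, 67, 19].

[3, 15, 69, 69, 67, 19]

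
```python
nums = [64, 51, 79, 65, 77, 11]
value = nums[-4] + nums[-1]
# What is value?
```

nums has length 6. Negative index -4 maps to positive index 6 + (-4) = 2. nums[2] = 79.
nums has length 6. Negative index -1 maps to positive index 6 + (-1) = 5. nums[5] = 11.
Sum: 79 + 11 = 90.

90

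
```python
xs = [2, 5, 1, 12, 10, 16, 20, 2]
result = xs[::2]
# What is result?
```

xs has length 8. The slice xs[::2] selects indices [0, 2, 4, 6] (0->2, 2->1, 4->10, 6->20), giving [2, 1, 10, 20].

[2, 1, 10, 20]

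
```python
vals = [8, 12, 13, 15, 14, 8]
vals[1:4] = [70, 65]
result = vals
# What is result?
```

vals starts as [8, 12, 13, 15, 14, 8] (length 6). The slice vals[1:4] covers indices [1, 2, 3] with values [12, 13, 15]. Replacing that slice with [70, 65] (different length) produces [8, 70, 65, 14, 8].

[8, 70, 65, 14, 8]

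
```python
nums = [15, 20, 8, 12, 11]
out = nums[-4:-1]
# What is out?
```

nums has length 5. The slice nums[-4:-1] selects indices [1, 2, 3] (1->20, 2->8, 3->12), giving [20, 8, 12].

[20, 8, 12]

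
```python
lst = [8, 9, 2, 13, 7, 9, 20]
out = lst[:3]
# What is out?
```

lst has length 7. The slice lst[:3] selects indices [0, 1, 2] (0->8, 1->9, 2->2), giving [8, 9, 2].

[8, 9, 2]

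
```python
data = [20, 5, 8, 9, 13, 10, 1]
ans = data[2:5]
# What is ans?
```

data has length 7. The slice data[2:5] selects indices [2, 3, 4] (2->8, 3->9, 4->13), giving [8, 9, 13].

[8, 9, 13]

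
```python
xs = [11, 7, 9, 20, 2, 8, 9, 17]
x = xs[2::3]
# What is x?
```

xs has length 8. The slice xs[2::3] selects indices [2, 5] (2->9, 5->8), giving [9, 8].

[9, 8]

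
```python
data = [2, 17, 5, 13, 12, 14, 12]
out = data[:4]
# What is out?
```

data has length 7. The slice data[:4] selects indices [0, 1, 2, 3] (0->2, 1->17, 2->5, 3->13), giving [2, 17, 5, 13].

[2, 17, 5, 13]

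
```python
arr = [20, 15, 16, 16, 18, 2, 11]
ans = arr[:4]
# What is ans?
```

arr has length 7. The slice arr[:4] selects indices [0, 1, 2, 3] (0->20, 1->15, 2->16, 3->16), giving [20, 15, 16, 16].

[20, 15, 16, 16]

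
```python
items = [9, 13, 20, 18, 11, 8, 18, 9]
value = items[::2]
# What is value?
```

items has length 8. The slice items[::2] selects indices [0, 2, 4, 6] (0->9, 2->20, 4->11, 6->18), giving [9, 20, 11, 18].

[9, 20, 11, 18]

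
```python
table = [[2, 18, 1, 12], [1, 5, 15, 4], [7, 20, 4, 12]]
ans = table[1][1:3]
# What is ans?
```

table[1] = [1, 5, 15, 4]. table[1] has length 4. The slice table[1][1:3] selects indices [1, 2] (1->5, 2->15), giving [5, 15].

[5, 15]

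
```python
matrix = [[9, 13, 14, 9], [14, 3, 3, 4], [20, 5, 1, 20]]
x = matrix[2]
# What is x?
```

matrix has 3 rows. Row 2 is [20, 5, 1, 20].

[20, 5, 1, 20]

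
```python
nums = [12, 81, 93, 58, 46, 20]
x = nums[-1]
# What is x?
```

nums has length 6. Negative index -1 maps to positive index 6 + (-1) = 5. nums[5] = 20.

20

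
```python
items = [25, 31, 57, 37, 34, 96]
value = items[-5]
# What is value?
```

items has length 6. Negative index -5 maps to positive index 6 + (-5) = 1. items[1] = 31.

31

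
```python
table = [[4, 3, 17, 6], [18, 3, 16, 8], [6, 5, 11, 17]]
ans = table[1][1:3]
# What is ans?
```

table[1] = [18, 3, 16, 8]. table[1] has length 4. The slice table[1][1:3] selects indices [1, 2] (1->3, 2->16), giving [3, 16].

[3, 16]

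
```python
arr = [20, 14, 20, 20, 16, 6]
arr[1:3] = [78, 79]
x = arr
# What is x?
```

arr starts as [20, 14, 20, 20, 16, 6] (length 6). The slice arr[1:3] covers indices [1, 2] with values [14, 20]. Replacing that slice with [78, 79] (same length) produces [20, 78, 79, 20, 16, 6].

[20, 78, 79, 20, 16, 6]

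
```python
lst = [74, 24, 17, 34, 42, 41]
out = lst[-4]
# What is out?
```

lst has length 6. Negative index -4 maps to positive index 6 + (-4) = 2. lst[2] = 17.

17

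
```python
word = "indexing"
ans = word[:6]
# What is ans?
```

word has length 8. The slice word[:6] selects indices [0, 1, 2, 3, 4, 5] (0->'i', 1->'n', 2->'d', 3->'e', 4->'x', 5->'i'), giving 'indexi'.

'indexi'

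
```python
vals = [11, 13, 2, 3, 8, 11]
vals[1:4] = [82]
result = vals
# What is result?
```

vals starts as [11, 13, 2, 3, 8, 11] (length 6). The slice vals[1:4] covers indices [1, 2, 3] with values [13, 2, 3]. Replacing that slice with [82] (different length) produces [11, 82, 8, 11].

[11, 82, 8, 11]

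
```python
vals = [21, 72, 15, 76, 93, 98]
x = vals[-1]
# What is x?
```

vals has length 6. Negative index -1 maps to positive index 6 + (-1) = 5. vals[5] = 98.

98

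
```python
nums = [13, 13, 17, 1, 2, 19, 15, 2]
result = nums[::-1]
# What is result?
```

nums has length 8. The slice nums[::-1] selects indices [7, 6, 5, 4, 3, 2, 1, 0] (7->2, 6->15, 5->19, 4->2, 3->1, 2->17, 1->13, 0->13), giving [2, 15, 19, 2, 1, 17, 13, 13].

[2, 15, 19, 2, 1, 17, 13, 13]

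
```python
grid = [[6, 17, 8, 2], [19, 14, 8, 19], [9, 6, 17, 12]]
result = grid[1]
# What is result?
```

grid has 3 rows. Row 1 is [19, 14, 8, 19].

[19, 14, 8, 19]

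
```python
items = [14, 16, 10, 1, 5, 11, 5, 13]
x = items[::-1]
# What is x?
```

items has length 8. The slice items[::-1] selects indices [7, 6, 5, 4, 3, 2, 1, 0] (7->13, 6->5, 5->11, 4->5, 3->1, 2->10, 1->16, 0->14), giving [13, 5, 11, 5, 1, 10, 16, 14].

[13, 5, 11, 5, 1, 10, 16, 14]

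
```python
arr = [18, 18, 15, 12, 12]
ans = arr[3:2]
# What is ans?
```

arr has length 5. The slice arr[3:2] resolves to an empty index range, so the result is [].

[]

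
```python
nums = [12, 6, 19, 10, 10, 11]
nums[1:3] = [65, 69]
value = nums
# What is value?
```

nums starts as [12, 6, 19, 10, 10, 11] (length 6). The slice nums[1:3] covers indices [1, 2] with values [6, 19]. Replacing that slice with [65, 69] (same length) produces [12, 65, 69, 10, 10, 11].

[12, 65, 69, 10, 10, 11]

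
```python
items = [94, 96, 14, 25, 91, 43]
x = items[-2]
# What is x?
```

items has length 6. Negative index -2 maps to positive index 6 + (-2) = 4. items[4] = 91.

91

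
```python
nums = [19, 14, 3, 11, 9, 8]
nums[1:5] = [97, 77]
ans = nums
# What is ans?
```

nums starts as [19, 14, 3, 11, 9, 8] (length 6). The slice nums[1:5] covers indices [1, 2, 3, 4] with values [14, 3, 11, 9]. Replacing that slice with [97, 77] (different length) produces [19, 97, 77, 8].

[19, 97, 77, 8]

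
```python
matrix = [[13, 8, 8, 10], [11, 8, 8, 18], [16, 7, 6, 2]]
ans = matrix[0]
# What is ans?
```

matrix has 3 rows. Row 0 is [13, 8, 8, 10].

[13, 8, 8, 10]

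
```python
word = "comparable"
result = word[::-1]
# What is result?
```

word has length 10. The slice word[::-1] selects indices [9, 8, 7, 6, 5, 4, 3, 2, 1, 0] (9->'e', 8->'l', 7->'b', 6->'a', 5->'r', 4->'a', 3->'p', 2->'m', 1->'o', 0->'c'), giving 'elbarapmoc'.

'elbarapmoc'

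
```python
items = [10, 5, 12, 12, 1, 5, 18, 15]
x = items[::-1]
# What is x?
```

items has length 8. The slice items[::-1] selects indices [7, 6, 5, 4, 3, 2, 1, 0] (7->15, 6->18, 5->5, 4->1, 3->12, 2->12, 1->5, 0->10), giving [15, 18, 5, 1, 12, 12, 5, 10].

[15, 18, 5, 1, 12, 12, 5, 10]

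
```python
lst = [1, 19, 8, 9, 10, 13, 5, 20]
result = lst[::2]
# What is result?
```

lst has length 8. The slice lst[::2] selects indices [0, 2, 4, 6] (0->1, 2->8, 4->10, 6->5), giving [1, 8, 10, 5].

[1, 8, 10, 5]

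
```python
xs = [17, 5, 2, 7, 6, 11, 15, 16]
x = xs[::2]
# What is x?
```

xs has length 8. The slice xs[::2] selects indices [0, 2, 4, 6] (0->17, 2->2, 4->6, 6->15), giving [17, 2, 6, 15].

[17, 2, 6, 15]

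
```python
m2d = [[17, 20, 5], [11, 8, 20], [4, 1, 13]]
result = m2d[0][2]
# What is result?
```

m2d[0] = [17, 20, 5]. Taking column 2 of that row yields 5.

5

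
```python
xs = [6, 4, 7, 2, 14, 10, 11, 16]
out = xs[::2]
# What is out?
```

xs has length 8. The slice xs[::2] selects indices [0, 2, 4, 6] (0->6, 2->7, 4->14, 6->11), giving [6, 7, 14, 11].

[6, 7, 14, 11]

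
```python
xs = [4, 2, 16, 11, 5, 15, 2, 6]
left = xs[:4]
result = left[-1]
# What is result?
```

xs has length 8. The slice xs[:4] selects indices [0, 1, 2, 3] (0->4, 1->2, 2->16, 3->11), giving [4, 2, 16, 11]. So left = [4, 2, 16, 11]. Then left[-1] = 11.

11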